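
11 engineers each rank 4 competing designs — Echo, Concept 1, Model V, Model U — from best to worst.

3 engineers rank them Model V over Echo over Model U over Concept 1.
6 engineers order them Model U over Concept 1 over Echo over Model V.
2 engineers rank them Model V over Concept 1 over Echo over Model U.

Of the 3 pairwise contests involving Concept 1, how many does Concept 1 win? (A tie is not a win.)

Concept 1 against each rival (11 engineers):
Concept 1 vs Echo: Concept 1, 8–3.
Concept 1 vs Model V: Concept 1 preferred on 6 ballots; Concept 1 wins 6–5.
Concept 1 vs Model U: 2 to 9, Model U.
Concept 1 beats Echo, Model V; loses to Model U — 2 pairwise wins.

2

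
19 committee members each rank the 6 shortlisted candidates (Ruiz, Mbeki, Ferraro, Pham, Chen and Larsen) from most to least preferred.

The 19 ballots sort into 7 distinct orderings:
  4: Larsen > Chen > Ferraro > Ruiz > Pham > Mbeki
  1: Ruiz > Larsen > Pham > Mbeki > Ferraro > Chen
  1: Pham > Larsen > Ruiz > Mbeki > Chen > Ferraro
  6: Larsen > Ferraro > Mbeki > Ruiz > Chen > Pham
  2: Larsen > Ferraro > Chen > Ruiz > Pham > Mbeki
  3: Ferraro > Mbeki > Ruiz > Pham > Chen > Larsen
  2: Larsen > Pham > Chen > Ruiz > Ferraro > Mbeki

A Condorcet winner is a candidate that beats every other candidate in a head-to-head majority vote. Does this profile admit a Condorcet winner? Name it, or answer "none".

Pairwise majorities:
Ruiz vs Mbeki: Ruiz is ranked higher on 4+1+1+2+2 = 10 ballots, Mbeki on 9. Ruiz wins 10–9.
Ruiz vs Ferraro: Ferraro, 15–4.
Ruiz vs Pham: Ruiz, 16–3.
Ruiz–Chen: Ruiz 11–8.
Ruiz vs Larsen: Larsen, 15–4.
Mbeki vs Ferraro: 1+1 = 2 for Mbeki, 17 for Ferraro — Ferraro by 17–2.
Mbeki vs Pham: Pham, 10–9.
Mbeki vs Chen: Mbeki preferred on 1+1+6+3 = 11 ballots; Mbeki wins 11–8.
Mbeki–Larsen: Larsen 16–3.
Ferraro vs Pham: Ferraro preferred on 4+6+2+3 = 15 ballots; Ferraro wins 15–4.
Ferraro–Chen: Ferraro 12–7.
Ferraro vs Larsen: Larsen, 16–3.
Pham vs Chen: Pham is ranked higher on 1+1+3+2 = 7 ballots, Chen on 12. Chen wins 12–7.
Pham vs Larsen: Larsen, 15–4.
Chen vs Larsen: Larsen wins 16–3.
Larsen wins every pairwise contest, so Larsen is the Condorcet winner.

Larsen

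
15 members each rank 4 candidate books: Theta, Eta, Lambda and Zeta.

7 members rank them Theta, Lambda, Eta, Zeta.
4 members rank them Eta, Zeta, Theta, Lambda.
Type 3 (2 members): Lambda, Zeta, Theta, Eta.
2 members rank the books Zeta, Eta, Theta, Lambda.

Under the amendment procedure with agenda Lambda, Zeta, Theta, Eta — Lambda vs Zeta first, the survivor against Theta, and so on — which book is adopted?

Round 1: Lambda vs Zeta — 9–6, Lambda advances.
Round 2: Lambda vs Theta — 2–13, Theta advances.
Round 3: Theta vs Eta — 9–6, Theta advances.
The agenda winner is Theta.

Theta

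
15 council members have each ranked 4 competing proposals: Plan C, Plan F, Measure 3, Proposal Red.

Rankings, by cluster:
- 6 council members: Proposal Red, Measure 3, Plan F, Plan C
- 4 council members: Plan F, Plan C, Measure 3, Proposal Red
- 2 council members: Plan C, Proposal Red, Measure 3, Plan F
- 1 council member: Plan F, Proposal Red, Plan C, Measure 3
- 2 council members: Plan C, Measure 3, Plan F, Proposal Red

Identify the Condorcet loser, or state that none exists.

Head-to-head results (15 council members):
Plan C vs Plan F: Plan C is ranked higher on 2+2 = 4 ballots, Plan F on 11. Plan F wins 11–4.
Plan C vs Measure 3: Plan C wins 9–6.
Plan C vs Proposal Red: 8 to 7, Plan C.
Plan F–Measure 3: Measure 3 10–5.
Plan F vs Proposal Red: 7 to 8, Proposal Red.
Measure 3–Proposal Red: Proposal Red 9–6.
No option is winless: Plan C beats Measure 3; Plan F beats Plan C; Measure 3 beats Plan F; Proposal Red beats Plan F. There is no Condorcet loser.

none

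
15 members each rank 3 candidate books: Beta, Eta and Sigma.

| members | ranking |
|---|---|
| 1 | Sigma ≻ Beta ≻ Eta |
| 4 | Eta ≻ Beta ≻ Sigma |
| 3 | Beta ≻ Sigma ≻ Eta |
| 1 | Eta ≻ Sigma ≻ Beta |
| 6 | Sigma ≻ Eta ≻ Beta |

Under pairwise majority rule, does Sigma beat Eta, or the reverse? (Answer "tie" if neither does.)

Ballots ranking Sigma above Eta: 1 + 3 + 6 = 10.
Ballots ranking Eta above Sigma: 15 − 10 = 5.
Sigma wins the head-to-head 10–5.

Sigma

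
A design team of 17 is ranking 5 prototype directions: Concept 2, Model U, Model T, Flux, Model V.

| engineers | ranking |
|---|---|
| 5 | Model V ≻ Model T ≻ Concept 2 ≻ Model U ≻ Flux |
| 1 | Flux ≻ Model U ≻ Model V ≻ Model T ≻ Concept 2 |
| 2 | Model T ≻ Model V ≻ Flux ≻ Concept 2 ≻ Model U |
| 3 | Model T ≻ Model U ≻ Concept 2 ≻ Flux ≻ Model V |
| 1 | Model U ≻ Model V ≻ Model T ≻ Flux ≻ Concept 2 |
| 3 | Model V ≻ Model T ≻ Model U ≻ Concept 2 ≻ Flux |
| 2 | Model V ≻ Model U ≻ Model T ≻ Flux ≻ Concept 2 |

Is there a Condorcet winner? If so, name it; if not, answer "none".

Model V

Pairwise majorities:
Concept 2 vs Model U: Concept 2 preferred on 5+2 = 7 ballots; Model U wins 10–7.
Concept 2 vs Model T: 0 for Concept 2, 17 for Model T — Model T by 17–0.
Concept 2 vs Flux: Concept 2 preferred on 5+3+3 = 11 ballots; Concept 2 wins 11–6.
Concept 2 vs Model V: 3 to 14, Model V.
Model U vs Model T: 1+1+2 = 4 for Model U, 13 for Model T — Model T by 13–4.
Model U vs Flux: Model U is ranked higher on 5+3+1+3+2 = 14 ballots, Flux on 3. Model U wins 14–3.
Model U vs Model V: Model U preferred on 1+3+1 = 5 ballots; Model V wins 12–5.
Model T vs Flux: Model T preferred on 5+2+3+1+3+2 = 16 ballots; Model T wins 16–1.
Model T vs Model V: Model T preferred on 2+3 = 5 ballots; Model V wins 12–5.
Flux vs Model V: Flux is ranked higher on 1+3 = 4 ballots, Model V on 13. Model V wins 13–4.
Only Model V has no losses; Model V is the Condorcet winner.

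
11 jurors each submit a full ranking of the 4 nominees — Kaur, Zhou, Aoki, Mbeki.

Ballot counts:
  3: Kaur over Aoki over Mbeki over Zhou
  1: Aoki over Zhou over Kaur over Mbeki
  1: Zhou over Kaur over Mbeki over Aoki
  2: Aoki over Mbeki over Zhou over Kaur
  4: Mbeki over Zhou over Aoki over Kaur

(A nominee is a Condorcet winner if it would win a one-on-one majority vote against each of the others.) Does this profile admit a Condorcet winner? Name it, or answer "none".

Pairwise majorities:
Kaur vs Zhou: Zhou, 8–3.
Kaur vs Aoki: Aoki wins 7–4.
Kaur vs Mbeki: Mbeki, 6–5.
Zhou–Aoki: Aoki 6–5.
Zhou vs Mbeki: Mbeki wins 9–2.
Aoki vs Mbeki: Aoki, 6–5.
Aoki beats each of Kaur, Zhou, Mbeki — Aoki is the Condorcet winner.

Aoki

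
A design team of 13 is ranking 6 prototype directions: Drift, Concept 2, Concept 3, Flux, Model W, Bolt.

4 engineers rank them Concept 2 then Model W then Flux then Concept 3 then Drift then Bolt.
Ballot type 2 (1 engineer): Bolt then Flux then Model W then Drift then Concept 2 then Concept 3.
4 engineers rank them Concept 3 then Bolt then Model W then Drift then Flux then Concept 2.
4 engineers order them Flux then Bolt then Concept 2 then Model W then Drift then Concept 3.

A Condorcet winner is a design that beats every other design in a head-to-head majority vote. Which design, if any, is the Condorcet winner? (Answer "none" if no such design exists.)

Pairwise majorities:
Drift vs Concept 2: 5 to 8, Concept 2.
Drift vs Concept 3: 1+4 = 5 for Drift, 8 for Concept 3 — Concept 3 by 8–5.
Drift vs Flux: Flux, 9–4.
Drift vs Model W: 0 to 13, Model W.
Drift–Bolt: Bolt 9–4.
Concept 2 vs Concept 3: Concept 2 preferred on 4+1+4 = 9 ballots; Concept 2 wins 9–4.
Concept 2–Flux: Flux 9–4.
Concept 2 vs Model W: Concept 2 preferred on 4+4 = 8 ballots; Concept 2 wins 8–5.
Concept 2 vs Bolt: Bolt wins 9–4.
Concept 3 vs Flux: 4 for Concept 3, 9 for Flux — Flux by 9–4.
Concept 3 vs Model W: Model W wins 9–4.
Concept 3 vs Bolt: Concept 3, 8–5.
Flux–Model W: Model W 8–5.
Flux vs Bolt: Flux, 8–5.
Model W vs Bolt: Model W preferred on 4 ballots; Bolt wins 9–4.
Each design drops at least one matchup (Drift loses to Concept 2; Concept 2 loses to Flux; Concept 3 loses to Concept 2; Flux loses to Model W; Model W loses to Concept 2; Bolt loses to Concept 3); the cycle Concept 2 → Concept 3 → Bolt → Concept 2 rules out a Condorcet winner.

none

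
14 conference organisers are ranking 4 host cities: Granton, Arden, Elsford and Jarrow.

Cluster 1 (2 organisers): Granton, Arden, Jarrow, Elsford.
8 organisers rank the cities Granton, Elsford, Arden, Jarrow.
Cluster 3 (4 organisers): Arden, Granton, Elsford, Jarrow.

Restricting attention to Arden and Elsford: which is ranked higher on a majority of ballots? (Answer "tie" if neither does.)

Elsford

Ballots ranking Arden above Elsford: 2 + 4 = 6.
Ballots ranking Elsford above Arden: 14 − 6 = 8.
Elsford wins the head-to-head 8–6.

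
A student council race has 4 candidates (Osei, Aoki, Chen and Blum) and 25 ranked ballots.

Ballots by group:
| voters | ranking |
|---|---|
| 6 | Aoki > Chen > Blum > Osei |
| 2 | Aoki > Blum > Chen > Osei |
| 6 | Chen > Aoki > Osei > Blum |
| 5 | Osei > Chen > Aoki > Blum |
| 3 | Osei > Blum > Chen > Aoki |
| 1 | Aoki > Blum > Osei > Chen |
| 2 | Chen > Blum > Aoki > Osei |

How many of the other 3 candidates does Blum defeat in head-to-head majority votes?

0

Blum against each rival (25 voters):
Blum–Osei: Osei 14–11.
Blum vs Aoki: 3+2 = 5 for Blum, 20 for Aoki — Aoki by 20–5.
Blum vs Chen: 6 to 19, Chen.
Blum beats no one; loses to Osei, Aoki, Chen — 0 pairwise wins.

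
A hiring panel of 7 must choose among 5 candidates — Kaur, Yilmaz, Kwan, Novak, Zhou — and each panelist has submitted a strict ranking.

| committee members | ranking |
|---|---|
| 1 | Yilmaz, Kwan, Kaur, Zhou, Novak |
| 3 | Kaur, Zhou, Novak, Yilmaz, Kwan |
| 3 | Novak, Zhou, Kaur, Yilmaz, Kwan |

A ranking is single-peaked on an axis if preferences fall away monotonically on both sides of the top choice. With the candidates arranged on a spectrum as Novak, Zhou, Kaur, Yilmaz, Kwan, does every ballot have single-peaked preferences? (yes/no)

yes

Axis positions: Novak=1, Zhou=2, Kaur=3, Yilmaz=4, Kwan=5.
Faction 1 (peak Yilmaz at position 4): ranking walks positions 4-5-3-2-1, expanding outward from the peak — single-peaked.
Faction 2 (peak Kaur at position 3): ranking walks positions 3-2-1-4-5, expanding outward from the peak — single-peaked.
Faction 3 (peak Novak at position 1): ranking walks positions 1-2-3-4-5, expanding outward from the peak — single-peaked.
Every ranking is single-peaked on this axis.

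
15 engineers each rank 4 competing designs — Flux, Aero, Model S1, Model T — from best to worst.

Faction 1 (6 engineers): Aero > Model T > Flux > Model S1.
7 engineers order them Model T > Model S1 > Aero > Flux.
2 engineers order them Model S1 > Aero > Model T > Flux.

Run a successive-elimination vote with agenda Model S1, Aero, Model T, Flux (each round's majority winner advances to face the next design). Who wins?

Round 1: Model S1 vs Aero — 9–6, Model S1 advances.
Round 2: Model S1 vs Model T — 2–13, Model T advances.
Round 3: Model T vs Flux — 15–0, Model T advances.
Model T survives the agenda.

Model T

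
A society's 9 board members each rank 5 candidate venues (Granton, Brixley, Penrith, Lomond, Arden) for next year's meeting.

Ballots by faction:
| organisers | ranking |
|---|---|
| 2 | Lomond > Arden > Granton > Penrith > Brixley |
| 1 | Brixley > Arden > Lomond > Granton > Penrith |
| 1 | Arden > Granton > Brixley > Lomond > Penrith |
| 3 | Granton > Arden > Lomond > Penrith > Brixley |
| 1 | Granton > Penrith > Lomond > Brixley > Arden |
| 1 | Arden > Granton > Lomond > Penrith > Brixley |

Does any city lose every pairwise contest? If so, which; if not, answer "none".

Brixley

Head-to-head results (9 organisers):
Granton vs Brixley: Granton wins 8–1.
Granton vs Penrith: Granton is ranked higher on 2+1+1+3+1+1 = 9 ballots, Penrith on 0. Granton wins 9–0.
Granton–Lomond: Granton 6–3.
Granton–Arden: Arden 5–4.
Brixley–Penrith: Penrith 7–2.
Brixley vs Lomond: 1+1 = 2 for Brixley, 7 for Lomond — Lomond by 7–2.
Brixley vs Arden: 2 to 7, Arden.
Penrith vs Lomond: 1 for Penrith, 8 for Lomond — Lomond by 8–1.
Penrith vs Arden: Penrith is ranked higher on 1 ballot, Arden on 8. Arden wins 8–1.
Lomond vs Arden: Arden wins 6–3.
Brixley loses to every other city — it is the Condorcet loser.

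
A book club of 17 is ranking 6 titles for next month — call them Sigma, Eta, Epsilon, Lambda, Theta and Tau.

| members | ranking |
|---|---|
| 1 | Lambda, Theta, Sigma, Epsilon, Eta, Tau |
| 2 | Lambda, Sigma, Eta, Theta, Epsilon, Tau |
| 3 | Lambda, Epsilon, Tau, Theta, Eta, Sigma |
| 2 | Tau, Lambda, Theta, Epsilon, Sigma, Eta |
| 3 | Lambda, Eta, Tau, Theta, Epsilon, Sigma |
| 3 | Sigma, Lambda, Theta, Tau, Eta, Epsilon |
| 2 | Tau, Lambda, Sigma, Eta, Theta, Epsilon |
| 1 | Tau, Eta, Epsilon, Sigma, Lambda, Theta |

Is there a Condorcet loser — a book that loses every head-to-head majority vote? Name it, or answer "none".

none

Head-to-head results (17 members):
Sigma vs Eta: Sigma is ranked higher on 1+2+2+3+2 = 10 ballots, Eta on 7. Sigma wins 10–7.
Sigma–Epsilon: Epsilon 9–8.
Sigma vs Lambda: 4 to 13, Lambda.
Sigma vs Theta: Theta, 9–8.
Sigma vs Tau: Tau, 11–6.
Eta vs Epsilon: Eta preferred on 2+3+3+2+1 = 11 ballots; Eta wins 11–6.
Eta vs Lambda: Eta preferred on 1 ballot; Lambda wins 16–1.
Eta vs Theta: 2+3+2+1 = 8 for Eta, 9 for Theta — Theta by 9–8.
Eta vs Tau: 6 to 11, Tau.
Epsilon–Lambda: Lambda 16–1.
Epsilon–Theta: Theta 13–4.
Epsilon vs Tau: Tau wins 11–6.
Lambda vs Theta: Lambda, 17–0.
Lambda vs Tau: Lambda, 12–5.
Theta vs Tau: 6 to 11, Tau.
Each book has at least one pairwise win (Sigma beats Eta; Eta beats Epsilon; Epsilon beats Sigma; Lambda beats Sigma; Theta beats Sigma; Tau beats Sigma) — no Condorcet loser.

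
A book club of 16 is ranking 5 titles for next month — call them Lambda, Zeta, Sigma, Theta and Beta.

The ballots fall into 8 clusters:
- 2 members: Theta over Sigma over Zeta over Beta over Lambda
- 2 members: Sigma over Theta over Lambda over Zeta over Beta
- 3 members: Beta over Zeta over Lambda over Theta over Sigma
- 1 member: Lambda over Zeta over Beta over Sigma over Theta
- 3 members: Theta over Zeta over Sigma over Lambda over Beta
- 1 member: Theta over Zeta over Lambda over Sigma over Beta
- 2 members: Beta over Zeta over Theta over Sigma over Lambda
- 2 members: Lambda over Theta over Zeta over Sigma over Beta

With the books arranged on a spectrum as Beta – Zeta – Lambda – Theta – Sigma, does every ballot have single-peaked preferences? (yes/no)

Axis positions: Beta=1, Zeta=2, Lambda=3, Theta=4, Sigma=5.
Cluster 1: ranking walks positions 4-5-2-1-3; Zeta is ranked above Lambda even though Lambda lies between Zeta and the peak Theta on the axis — preferences dip and rise again. Not single-peaked.
Cluster 2 (peak Sigma at position 5): ranking walks positions 5-4-3-2-1, expanding outward from the peak — single-peaked.
Cluster 3 (peak Beta at position 1): ranking walks positions 1-2-3-4-5, expanding outward from the peak — single-peaked.
Cluster 4: ranking walks positions 3-2-1-5-4; Sigma is ranked above Theta even though Theta lies between Sigma and the peak Lambda on the axis — preferences dip and rise again. Not single-peaked.
Cluster 5: ranking walks positions 4-2-5-3-1; Zeta is ranked above Lambda even though Lambda lies between Zeta and the peak Theta on the axis — preferences dip and rise again. Not single-peaked.
Cluster 6: ranking walks positions 4-2-3-5-1; Zeta is ranked above Lambda even though Lambda lies between Zeta and the peak Theta on the axis — preferences dip and rise again. Not single-peaked.
Cluster 7: ranking walks positions 1-2-4-5-3; Theta is ranked above Lambda even though Lambda lies between Theta and the peak Beta on the axis — preferences dip and rise again. Not single-peaked.
Cluster 8 (peak Lambda at position 3): ranking walks positions 3-4-2-5-1, expanding outward from the peak — single-peaked.
Cluster 1 violates single-peakedness, so the profile is not single-peaked on this axis.

no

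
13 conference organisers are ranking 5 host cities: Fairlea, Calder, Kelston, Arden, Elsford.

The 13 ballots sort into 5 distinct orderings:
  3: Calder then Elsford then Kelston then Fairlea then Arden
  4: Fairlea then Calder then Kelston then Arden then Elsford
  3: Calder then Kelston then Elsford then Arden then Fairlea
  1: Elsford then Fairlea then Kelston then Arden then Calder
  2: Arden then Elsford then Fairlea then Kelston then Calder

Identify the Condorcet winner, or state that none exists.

Head-to-head results (13 organisers):
Fairlea vs Calder: Fairlea, 7–6.
Fairlea vs Kelston: Fairlea, 7–6.
Fairlea vs Arden: Fairlea wins 8–5.
Fairlea vs Elsford: Elsford, 9–4.
Calder–Kelston: Calder 10–3.
Calder vs Arden: Calder wins 10–3.
Calder–Elsford: Calder 10–3.
Kelston vs Arden: Kelston, 11–2.
Kelston vs Elsford: Kelston wins 7–6.
Arden vs Elsford: Elsford, 7–6.
Every city loses at least once (Fairlea loses to Elsford; Calder loses to Fairlea; Kelston loses to Fairlea; Arden loses to Fairlea; Elsford loses to Calder). The majority relation contains the cycle Fairlea → Calder → Elsford → Fairlea, so there is no Condorcet winner.

none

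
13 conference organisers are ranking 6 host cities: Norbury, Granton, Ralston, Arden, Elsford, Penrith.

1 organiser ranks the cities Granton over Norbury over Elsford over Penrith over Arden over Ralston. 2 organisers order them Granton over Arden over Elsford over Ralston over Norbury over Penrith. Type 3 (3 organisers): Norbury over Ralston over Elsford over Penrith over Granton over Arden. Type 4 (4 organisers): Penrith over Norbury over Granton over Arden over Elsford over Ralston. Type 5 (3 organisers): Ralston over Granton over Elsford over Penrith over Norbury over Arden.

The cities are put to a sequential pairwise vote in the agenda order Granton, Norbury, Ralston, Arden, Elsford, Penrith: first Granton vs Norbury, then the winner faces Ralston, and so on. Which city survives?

Round 1: Granton vs Norbury — 6–7, Norbury advances.
Round 2: Norbury vs Ralston — 8–5, Norbury advances.
Round 3: Norbury vs Arden — 11–2, Norbury advances.
Round 4: Norbury vs Elsford — 8–5, Norbury advances.
Round 5: Norbury vs Penrith — 6–7, Penrith advances.
The agenda winner is Penrith.

Penrith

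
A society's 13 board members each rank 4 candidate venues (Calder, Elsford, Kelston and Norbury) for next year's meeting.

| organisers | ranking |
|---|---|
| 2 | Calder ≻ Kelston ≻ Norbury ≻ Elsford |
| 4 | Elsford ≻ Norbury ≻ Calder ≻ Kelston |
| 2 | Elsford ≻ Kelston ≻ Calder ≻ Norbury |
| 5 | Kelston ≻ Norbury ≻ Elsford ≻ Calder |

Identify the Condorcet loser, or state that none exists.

Head-to-head results (13 organisers):
Calder vs Elsford: 2 for Calder, 11 for Elsford — Elsford by 11–2.
Calder vs Kelston: Kelston, 7–6.
Calder vs Norbury: Calder is ranked higher on 2+2 = 4 ballots, Norbury on 9. Norbury wins 9–4.
Elsford–Kelston: Kelston 7–6.
Elsford vs Norbury: Norbury, 7–6.
Kelston vs Norbury: Kelston, 9–4.
Calder is beaten in every head-to-head and is the Condorcet loser.

Calder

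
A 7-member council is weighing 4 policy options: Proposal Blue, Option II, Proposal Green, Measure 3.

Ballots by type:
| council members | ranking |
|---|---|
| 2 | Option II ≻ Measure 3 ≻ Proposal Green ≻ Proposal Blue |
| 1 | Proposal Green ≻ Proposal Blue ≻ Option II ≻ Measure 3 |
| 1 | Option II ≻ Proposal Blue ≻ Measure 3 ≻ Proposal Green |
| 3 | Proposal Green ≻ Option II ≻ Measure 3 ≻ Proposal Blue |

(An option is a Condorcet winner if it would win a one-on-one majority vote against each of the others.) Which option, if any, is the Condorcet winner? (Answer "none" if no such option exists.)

Check each pair by majority over 7 ballots:
Proposal Blue vs Option II: 1 to 6, Option II.
Proposal Blue vs Proposal Green: Proposal Green, 6–1.
Proposal Blue vs Measure 3: 2 to 5, Measure 3.
Option II vs Proposal Green: Option II preferred on 2+1 = 3 ballots; Proposal Green wins 4–3.
Option II vs Measure 3: Option II wins 7–0.
Proposal Green–Measure 3: Proposal Green 4–3.
Only Proposal Green has no losses; Proposal Green is the Condorcet winner.

Proposal Green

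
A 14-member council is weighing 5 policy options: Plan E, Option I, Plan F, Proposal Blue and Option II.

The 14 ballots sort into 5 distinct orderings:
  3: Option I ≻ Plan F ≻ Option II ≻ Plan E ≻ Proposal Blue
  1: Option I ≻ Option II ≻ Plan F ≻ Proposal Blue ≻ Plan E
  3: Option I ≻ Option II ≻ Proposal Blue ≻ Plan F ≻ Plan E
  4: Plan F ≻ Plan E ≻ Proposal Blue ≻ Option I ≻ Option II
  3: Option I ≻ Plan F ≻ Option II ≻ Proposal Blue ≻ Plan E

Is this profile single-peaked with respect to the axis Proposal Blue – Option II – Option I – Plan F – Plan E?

no

Axis positions: Proposal Blue=1, Option II=2, Option I=3, Plan F=4, Plan E=5.
Cluster 1 (peak Option I at position 3): ranking walks positions 3-4-2-5-1, expanding outward from the peak — single-peaked.
Cluster 2 (peak Option I at position 3): ranking walks positions 3-2-4-1-5, expanding outward from the peak — single-peaked.
Cluster 3 (peak Option I at position 3): ranking walks positions 3-2-1-4-5, expanding outward from the peak — single-peaked.
Cluster 4: ranking walks positions 4-5-1-3-2; Proposal Blue is ranked above Option I even though Option I lies between Proposal Blue and the peak Plan F on the axis — preferences dip and rise again. Not single-peaked.
Cluster 5 (peak Option I at position 3): ranking walks positions 3-4-2-1-5, expanding outward from the peak — single-peaked.
Cluster 4 violates single-peakedness, so the profile is not single-peaked on this axis.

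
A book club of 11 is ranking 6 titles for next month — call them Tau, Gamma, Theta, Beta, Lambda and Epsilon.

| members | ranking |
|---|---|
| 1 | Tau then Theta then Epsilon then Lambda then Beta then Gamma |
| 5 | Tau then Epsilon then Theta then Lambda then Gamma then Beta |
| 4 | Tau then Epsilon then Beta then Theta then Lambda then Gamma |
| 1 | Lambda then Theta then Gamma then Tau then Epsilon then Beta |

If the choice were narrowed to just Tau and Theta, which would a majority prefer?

Tau

Ballots ranking Tau above Theta: 1 + 5 + 4 = 10.
Ballots ranking Theta above Tau: 11 − 10 = 1.
Tau wins the head-to-head 10–1.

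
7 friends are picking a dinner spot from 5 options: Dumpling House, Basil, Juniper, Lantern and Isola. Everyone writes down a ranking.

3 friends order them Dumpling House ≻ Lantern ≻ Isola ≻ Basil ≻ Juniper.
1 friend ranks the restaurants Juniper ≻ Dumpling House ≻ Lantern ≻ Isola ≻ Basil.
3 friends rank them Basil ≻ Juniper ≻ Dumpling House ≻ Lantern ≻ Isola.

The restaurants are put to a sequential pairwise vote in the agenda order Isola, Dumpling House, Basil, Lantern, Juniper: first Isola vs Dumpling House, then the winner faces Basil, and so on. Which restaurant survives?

Round 1: Isola vs Dumpling House — 0–7, Dumpling House advances.
Round 2: Dumpling House vs Basil — 4–3, Dumpling House advances.
Round 3: Dumpling House vs Lantern — 7–0, Dumpling House advances.
Round 4: Dumpling House vs Juniper — 3–4, Juniper advances.
Juniper survives the agenda.

Juniper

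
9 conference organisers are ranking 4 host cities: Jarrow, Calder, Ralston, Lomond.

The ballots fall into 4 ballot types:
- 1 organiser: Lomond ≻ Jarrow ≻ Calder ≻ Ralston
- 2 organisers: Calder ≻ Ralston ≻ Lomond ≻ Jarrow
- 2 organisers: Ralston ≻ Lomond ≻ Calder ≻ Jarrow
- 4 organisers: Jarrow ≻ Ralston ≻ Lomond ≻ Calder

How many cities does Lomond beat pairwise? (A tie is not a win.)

Lomond against each rival (9 organisers):
Lomond vs Jarrow: Lomond wins 5–4.
Lomond vs Calder: 7 to 2, Lomond.
Lomond–Ralston: Ralston 8–1.
Lomond beats Jarrow, Calder; loses to Ralston — 2 pairwise wins.

2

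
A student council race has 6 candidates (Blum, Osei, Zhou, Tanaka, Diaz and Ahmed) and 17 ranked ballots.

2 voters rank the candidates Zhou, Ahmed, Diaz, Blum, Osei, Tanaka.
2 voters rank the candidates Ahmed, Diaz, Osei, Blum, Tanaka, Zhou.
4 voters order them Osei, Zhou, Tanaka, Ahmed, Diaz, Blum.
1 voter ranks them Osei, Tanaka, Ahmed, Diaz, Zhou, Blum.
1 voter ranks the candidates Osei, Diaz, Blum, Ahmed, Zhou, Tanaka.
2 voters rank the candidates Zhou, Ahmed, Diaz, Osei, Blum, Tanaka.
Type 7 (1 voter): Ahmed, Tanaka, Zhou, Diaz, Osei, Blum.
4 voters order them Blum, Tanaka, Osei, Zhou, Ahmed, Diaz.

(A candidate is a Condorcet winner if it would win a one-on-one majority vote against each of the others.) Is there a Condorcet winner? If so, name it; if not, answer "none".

Osei

Head-to-head results (17 voters):
Blum vs Osei: Osei wins 11–6.
Blum vs Zhou: Zhou wins 10–7.
Blum–Tanaka: Blum 11–6.
Blum vs Diaz: Diaz wins 13–4.
Blum vs Ahmed: 1+4 = 5 for Blum, 12 for Ahmed — Ahmed by 12–5.
Osei vs Zhou: Osei wins 12–5.
Osei vs Tanaka: 12 to 5, Osei.
Osei vs Diaz: Osei is ranked higher on 4+1+1+4 = 10 ballots, Diaz on 7. Osei wins 10–7.
Osei vs Ahmed: Osei wins 10–7.
Zhou vs Tanaka: Zhou preferred on 2+4+1+2 = 9 ballots; Zhou wins 9–8.
Zhou vs Diaz: Zhou preferred on 2+4+2+1+4 = 13 ballots; Zhou wins 13–4.
Zhou vs Ahmed: 2+4+2+4 = 12 for Zhou, 5 for Ahmed — Zhou by 12–5.
Tanaka vs Diaz: 10 to 7, Tanaka.
Tanaka vs Ahmed: Tanaka, 9–8.
Diaz vs Ahmed: 1 to 16, Ahmed.
Only Osei has no losses; Osei is the Condorcet winner.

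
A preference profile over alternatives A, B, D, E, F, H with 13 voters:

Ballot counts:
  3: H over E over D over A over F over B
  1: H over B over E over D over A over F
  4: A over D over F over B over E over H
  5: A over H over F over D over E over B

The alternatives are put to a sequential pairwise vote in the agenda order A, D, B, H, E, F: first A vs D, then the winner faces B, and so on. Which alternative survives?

A

Round 1: A vs D — 9–4, A advances.
Round 2: A vs B — 12–1, A advances.
Round 3: A vs H — 9–4, A advances.
Round 4: A vs E — 9–4, A advances.
Round 5: A vs F — 13–0, A advances.
The agenda winner is A.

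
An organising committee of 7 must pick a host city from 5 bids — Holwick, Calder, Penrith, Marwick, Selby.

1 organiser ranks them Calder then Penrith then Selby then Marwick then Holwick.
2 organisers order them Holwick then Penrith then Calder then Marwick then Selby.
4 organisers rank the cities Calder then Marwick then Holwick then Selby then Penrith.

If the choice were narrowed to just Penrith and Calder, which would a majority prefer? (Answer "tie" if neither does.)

Ballots ranking Penrith above Calder: 2.
Ballots ranking Calder above Penrith: 7 − 2 = 5.
Calder wins the head-to-head 5–2.

Calder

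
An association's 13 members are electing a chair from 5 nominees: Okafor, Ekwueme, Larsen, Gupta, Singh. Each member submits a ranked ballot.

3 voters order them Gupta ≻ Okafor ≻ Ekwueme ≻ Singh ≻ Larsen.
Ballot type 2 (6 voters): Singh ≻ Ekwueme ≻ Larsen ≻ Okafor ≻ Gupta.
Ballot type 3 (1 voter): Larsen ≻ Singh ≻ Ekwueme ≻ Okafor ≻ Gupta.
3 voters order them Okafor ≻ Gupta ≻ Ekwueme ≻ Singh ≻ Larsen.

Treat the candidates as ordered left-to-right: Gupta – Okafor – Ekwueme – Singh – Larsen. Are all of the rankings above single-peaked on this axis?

Axis positions: Gupta=1, Okafor=2, Ekwueme=3, Singh=4, Larsen=5.
Ballot type 1 (peak Gupta at position 1): ranking walks positions 1-2-3-4-5, expanding outward from the peak — single-peaked.
Ballot type 2 (peak Singh at position 4): ranking walks positions 4-3-5-2-1, expanding outward from the peak — single-peaked.
Ballot type 3 (peak Larsen at position 5): ranking walks positions 5-4-3-2-1, expanding outward from the peak — single-peaked.
Ballot type 4 (peak Okafor at position 2): ranking walks positions 2-1-3-4-5, expanding outward from the peak — single-peaked.
Every ranking is single-peaked on this axis.

yes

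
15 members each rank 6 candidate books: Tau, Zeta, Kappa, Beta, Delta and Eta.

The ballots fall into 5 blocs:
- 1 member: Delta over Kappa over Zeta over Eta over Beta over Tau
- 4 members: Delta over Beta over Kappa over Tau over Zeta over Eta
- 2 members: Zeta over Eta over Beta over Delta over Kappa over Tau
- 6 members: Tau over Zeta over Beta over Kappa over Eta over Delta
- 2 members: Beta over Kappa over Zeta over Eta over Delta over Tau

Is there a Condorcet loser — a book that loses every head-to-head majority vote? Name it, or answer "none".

none

Pairwise majorities:
Tau vs Zeta: Tau, 10–5.
Tau vs Kappa: 6 for Tau, 9 for Kappa — Kappa by 9–6.
Tau vs Beta: 6 for Tau, 9 for Beta — Beta by 9–6.
Tau vs Delta: Tau is ranked higher on 6 ballots, Delta on 9. Delta wins 9–6.
Tau vs Eta: Tau wins 10–5.
Zeta vs Kappa: Zeta wins 8–7.
Zeta vs Beta: 1+2+6 = 9 for Zeta, 6 for Beta — Zeta by 9–6.
Zeta vs Delta: Zeta is ranked higher on 2+6+2 = 10 ballots, Delta on 5. Zeta wins 10–5.
Zeta vs Eta: 1+4+2+6+2 = 15 for Zeta, 0 for Eta — Zeta by 15–0.
Kappa vs Beta: Beta, 14–1.
Kappa vs Delta: Kappa is ranked higher on 6+2 = 8 ballots, Delta on 7. Kappa wins 8–7.
Kappa vs Eta: 13 to 2, Kappa.
Beta vs Delta: 10 to 5, Beta.
Beta vs Eta: Beta preferred on 4+6+2 = 12 ballots; Beta wins 12–3.
Delta vs Eta: Delta preferred on 1+4 = 5 ballots; Eta wins 10–5.
No book is winless: Tau beats Zeta; Zeta beats Kappa; Kappa beats Tau; Beta beats Tau; Delta beats Tau; Eta beats Delta. There is no Condorcet loser.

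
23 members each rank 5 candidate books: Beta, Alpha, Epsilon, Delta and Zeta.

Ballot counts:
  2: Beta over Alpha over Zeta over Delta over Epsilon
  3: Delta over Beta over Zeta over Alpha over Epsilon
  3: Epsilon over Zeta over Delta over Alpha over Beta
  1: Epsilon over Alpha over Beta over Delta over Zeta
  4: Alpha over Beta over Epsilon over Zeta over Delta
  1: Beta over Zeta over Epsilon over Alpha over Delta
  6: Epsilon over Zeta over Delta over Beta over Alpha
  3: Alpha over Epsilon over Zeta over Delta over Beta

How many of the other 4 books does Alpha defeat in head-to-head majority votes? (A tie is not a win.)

Alpha against each rival (23 members):
Alpha vs Beta: Beta wins 12–11.
Alpha vs Epsilon: Alpha is ranked higher on 2+3+4+3 = 12 ballots, Epsilon on 11. Alpha wins 12–11.
Alpha vs Delta: Alpha is ranked higher on 2+1+4+1+3 = 11 ballots, Delta on 12. Delta wins 12–11.
Alpha–Zeta: Zeta 13–10.
Alpha beats Epsilon; loses to Beta, Delta, Zeta — 1 pairwise win.

1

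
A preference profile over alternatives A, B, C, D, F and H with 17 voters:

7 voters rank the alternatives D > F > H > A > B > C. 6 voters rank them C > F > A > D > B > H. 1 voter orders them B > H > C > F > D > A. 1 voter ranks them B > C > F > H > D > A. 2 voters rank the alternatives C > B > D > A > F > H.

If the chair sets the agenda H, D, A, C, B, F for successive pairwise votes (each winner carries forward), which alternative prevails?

Round 1: H vs D — 2–15, D advances.
Round 2: D vs A — 11–6, D advances.
Round 3: D vs C — 7–10, C advances.
Round 4: C vs B — 8–9, B advances.
Round 5: B vs F — 4–13, F advances.
The agenda winner is F.

F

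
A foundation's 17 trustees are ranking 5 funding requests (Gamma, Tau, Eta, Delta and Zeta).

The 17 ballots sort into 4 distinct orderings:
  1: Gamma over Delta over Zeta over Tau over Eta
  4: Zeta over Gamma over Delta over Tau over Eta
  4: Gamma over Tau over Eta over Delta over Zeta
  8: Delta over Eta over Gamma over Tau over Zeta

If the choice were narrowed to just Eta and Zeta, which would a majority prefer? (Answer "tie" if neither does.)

Eta

Ballots ranking Eta above Zeta: 4 + 8 = 12.
Ballots ranking Zeta above Eta: 17 − 12 = 5.
Eta wins the head-to-head 12–5.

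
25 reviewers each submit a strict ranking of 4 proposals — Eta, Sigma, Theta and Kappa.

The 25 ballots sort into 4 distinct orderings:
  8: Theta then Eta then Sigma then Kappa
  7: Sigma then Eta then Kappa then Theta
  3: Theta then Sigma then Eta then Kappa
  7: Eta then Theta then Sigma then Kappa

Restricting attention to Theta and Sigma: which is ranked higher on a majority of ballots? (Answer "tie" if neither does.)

Theta

Ballots ranking Theta above Sigma: 8 + 3 + 7 = 18.
Ballots ranking Sigma above Theta: 25 − 18 = 7.
Theta wins the head-to-head 18–7.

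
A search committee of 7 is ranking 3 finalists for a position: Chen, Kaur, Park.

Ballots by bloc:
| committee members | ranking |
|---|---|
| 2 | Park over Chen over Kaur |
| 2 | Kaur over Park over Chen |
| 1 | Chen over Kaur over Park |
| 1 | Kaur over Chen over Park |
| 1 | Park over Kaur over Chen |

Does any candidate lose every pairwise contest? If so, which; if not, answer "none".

Head-to-head results (7 committee members):
Chen vs Kaur: Kaur, 4–3.
Chen–Park: Park 5–2.
Kaur vs Park: Kaur is ranked higher on 2+1+1 = 4 ballots, Park on 3. Kaur wins 4–3.
Chen is beaten in every head-to-head and is the Condorcet loser.

Chen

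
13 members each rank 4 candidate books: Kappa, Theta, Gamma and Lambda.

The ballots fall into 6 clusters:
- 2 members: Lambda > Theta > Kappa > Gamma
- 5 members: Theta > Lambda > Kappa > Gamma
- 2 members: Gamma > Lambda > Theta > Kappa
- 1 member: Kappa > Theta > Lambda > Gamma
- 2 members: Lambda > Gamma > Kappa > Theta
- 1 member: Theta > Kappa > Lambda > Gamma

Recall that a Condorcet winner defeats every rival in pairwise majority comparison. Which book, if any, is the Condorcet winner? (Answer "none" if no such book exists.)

Theta

Check each pair by majority over 13 ballots:
Kappa vs Theta: Theta wins 10–3.
Kappa vs Gamma: 2+5+1+1 = 9 for Kappa, 4 for Gamma — Kappa by 9–4.
Kappa vs Lambda: Kappa preferred on 1+1 = 2 ballots; Lambda wins 11–2.
Theta vs Gamma: Theta, 9–4.
Theta vs Lambda: Theta wins 7–6.
Gamma vs Lambda: Gamma preferred on 2 ballots; Lambda wins 11–2.
Theta defeats every rival head-to-head and is the Condorcet winner.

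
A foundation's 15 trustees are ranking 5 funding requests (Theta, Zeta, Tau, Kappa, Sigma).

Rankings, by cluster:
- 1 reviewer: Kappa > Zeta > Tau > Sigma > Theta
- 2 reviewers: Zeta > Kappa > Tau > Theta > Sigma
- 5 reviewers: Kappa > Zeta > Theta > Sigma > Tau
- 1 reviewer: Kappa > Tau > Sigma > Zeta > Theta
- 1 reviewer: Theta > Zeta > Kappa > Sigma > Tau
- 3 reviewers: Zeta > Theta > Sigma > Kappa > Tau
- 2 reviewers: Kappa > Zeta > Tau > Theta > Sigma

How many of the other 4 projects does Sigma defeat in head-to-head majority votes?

1

Sigma against each rival (15 reviewers):
Sigma vs Theta: 1+1 = 2 for Sigma, 13 for Theta — Theta by 13–2.
Sigma vs Zeta: Sigma preferred on 1 ballot; Zeta wins 14–1.
Sigma vs Tau: Sigma wins 9–6.
Sigma–Kappa: Kappa 12–3.
Sigma beats Tau; loses to Theta, Zeta, Kappa — 1 pairwise win.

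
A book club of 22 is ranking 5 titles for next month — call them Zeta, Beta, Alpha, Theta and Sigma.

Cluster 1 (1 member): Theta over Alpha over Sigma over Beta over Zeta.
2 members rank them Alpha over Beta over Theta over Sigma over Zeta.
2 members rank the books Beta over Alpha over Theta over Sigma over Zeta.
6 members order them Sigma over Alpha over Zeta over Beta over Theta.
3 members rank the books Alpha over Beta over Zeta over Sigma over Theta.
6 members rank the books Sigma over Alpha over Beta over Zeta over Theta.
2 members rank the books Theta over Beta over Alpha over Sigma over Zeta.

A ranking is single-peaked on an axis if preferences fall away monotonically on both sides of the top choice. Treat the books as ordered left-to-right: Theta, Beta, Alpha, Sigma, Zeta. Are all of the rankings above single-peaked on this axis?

no

Axis positions: Theta=1, Beta=2, Alpha=3, Sigma=4, Zeta=5.
Cluster 1: ranking walks positions 1-3-4-2-5; Alpha is ranked above Beta even though Beta lies between Alpha and the peak Theta on the axis — preferences dip and rise again. Not single-peaked.
Cluster 2 (peak Alpha at position 3): ranking walks positions 3-2-1-4-5, expanding outward from the peak — single-peaked.
Cluster 3 (peak Beta at position 2): ranking walks positions 2-3-1-4-5, expanding outward from the peak — single-peaked.
Cluster 4 (peak Sigma at position 4): ranking walks positions 4-3-5-2-1, expanding outward from the peak — single-peaked.
Cluster 5: ranking walks positions 3-2-5-4-1; Zeta is ranked above Sigma even though Sigma lies between Zeta and the peak Alpha on the axis — preferences dip and rise again. Not single-peaked.
Cluster 6 (peak Sigma at position 4): ranking walks positions 4-3-2-5-1, expanding outward from the peak — single-peaked.
Cluster 7 (peak Theta at position 1): ranking walks positions 1-2-3-4-5, expanding outward from the peak — single-peaked.
Cluster 1 violates single-peakedness, so the profile is not single-peaked on this axis.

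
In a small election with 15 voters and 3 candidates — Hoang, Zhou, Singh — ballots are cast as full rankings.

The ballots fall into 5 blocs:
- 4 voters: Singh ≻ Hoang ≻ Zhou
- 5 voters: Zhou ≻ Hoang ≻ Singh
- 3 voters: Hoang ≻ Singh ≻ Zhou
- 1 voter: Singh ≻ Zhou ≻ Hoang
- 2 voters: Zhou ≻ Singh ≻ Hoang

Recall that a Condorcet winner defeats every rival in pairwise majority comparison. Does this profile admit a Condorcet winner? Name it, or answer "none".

none

Check each pair by majority over 15 ballots:
Hoang vs Zhou: Zhou wins 8–7.
Hoang vs Singh: Hoang, 8–7.
Zhou vs Singh: Singh wins 8–7.
Every candidate loses at least once (Hoang loses to Zhou; Zhou loses to Singh; Singh loses to Hoang). The majority relation contains the cycle Hoang > Singh > Zhou > Hoang, so there is no Condorcet winner.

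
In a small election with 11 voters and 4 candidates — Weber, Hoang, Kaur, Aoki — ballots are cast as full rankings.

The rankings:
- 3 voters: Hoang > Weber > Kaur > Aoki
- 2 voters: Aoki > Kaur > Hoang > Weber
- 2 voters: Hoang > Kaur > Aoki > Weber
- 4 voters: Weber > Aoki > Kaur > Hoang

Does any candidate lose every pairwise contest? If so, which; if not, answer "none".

Pairwise majorities:
Weber–Hoang: Hoang 7–4.
Weber vs Kaur: 3+4 = 7 for Weber, 4 for Kaur — Weber by 7–4.
Weber vs Aoki: Weber is ranked higher on 3+4 = 7 ballots, Aoki on 4. Weber wins 7–4.
Hoang vs Kaur: Kaur, 6–5.
Hoang vs Aoki: Aoki, 6–5.
Kaur vs Aoki: Kaur preferred on 3+2 = 5 ballots; Aoki wins 6–5.
Every candidate wins at least one matchup (Weber beats Kaur; Hoang beats Weber; Kaur beats Hoang; Aoki beats Hoang), so there is no Condorcet loser.

none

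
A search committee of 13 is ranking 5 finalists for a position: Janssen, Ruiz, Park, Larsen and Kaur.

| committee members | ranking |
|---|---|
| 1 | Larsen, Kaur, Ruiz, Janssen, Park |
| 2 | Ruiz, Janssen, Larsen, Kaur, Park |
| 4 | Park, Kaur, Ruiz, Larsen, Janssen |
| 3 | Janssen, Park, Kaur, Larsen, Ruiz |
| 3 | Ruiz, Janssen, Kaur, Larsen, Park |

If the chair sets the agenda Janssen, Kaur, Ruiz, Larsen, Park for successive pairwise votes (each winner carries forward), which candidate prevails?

Round 1: Janssen vs Kaur — 8–5, Janssen advances.
Round 2: Janssen vs Ruiz — 3–10, Ruiz advances.
Round 3: Ruiz vs Larsen — 9–4, Ruiz advances.
Round 4: Ruiz vs Park — 6–7, Park advances.
The agenda winner is Park.

Park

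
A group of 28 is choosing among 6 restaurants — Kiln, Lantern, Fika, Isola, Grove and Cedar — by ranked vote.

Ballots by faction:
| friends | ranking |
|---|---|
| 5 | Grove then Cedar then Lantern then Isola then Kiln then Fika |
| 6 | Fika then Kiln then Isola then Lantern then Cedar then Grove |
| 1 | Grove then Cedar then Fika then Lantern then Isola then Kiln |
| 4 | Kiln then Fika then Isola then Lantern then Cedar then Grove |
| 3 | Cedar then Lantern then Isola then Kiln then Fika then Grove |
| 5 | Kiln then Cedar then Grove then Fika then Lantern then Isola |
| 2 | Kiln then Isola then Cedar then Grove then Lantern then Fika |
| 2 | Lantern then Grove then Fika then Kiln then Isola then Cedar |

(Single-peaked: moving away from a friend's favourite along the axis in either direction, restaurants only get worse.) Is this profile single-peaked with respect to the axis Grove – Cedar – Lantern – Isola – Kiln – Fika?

no

Axis positions: Grove=1, Cedar=2, Lantern=3, Isola=4, Kiln=5, Fika=6.
Faction 1 (peak Grove at position 1): ranking walks positions 1-2-3-4-5-6, expanding outward from the peak — single-peaked.
Faction 2 (peak Fika at position 6): ranking walks positions 6-5-4-3-2-1, expanding outward from the peak — single-peaked.
Faction 3: ranking walks positions 1-2-6-3-4-5; Fika is ranked above Lantern even though Lantern lies between Fika and the peak Grove on the axis — preferences dip and rise again. Not single-peaked.
Faction 4 (peak Kiln at position 5): ranking walks positions 5-6-4-3-2-1, expanding outward from the peak — single-peaked.
Faction 5 (peak Cedar at position 2): ranking walks positions 2-3-4-5-6-1, expanding outward from the peak — single-peaked.
Faction 6: ranking walks positions 5-2-1-6-3-4; Cedar is ranked above Isola even though Isola lies between Cedar and the peak Kiln on the axis — preferences dip and rise again. Not single-peaked.
Faction 7: ranking walks positions 5-4-2-1-3-6; Cedar is ranked above Lantern even though Lantern lies between Cedar and the peak Kiln on the axis — preferences dip and rise again. Not single-peaked.
Faction 8: ranking walks positions 3-1-6-5-4-2; Grove is ranked above Cedar even though Cedar lies between Grove and the peak Lantern on the axis — preferences dip and rise again. Not single-peaked.
Faction 3 violates single-peakedness, so the profile is not single-peaked on this axis.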